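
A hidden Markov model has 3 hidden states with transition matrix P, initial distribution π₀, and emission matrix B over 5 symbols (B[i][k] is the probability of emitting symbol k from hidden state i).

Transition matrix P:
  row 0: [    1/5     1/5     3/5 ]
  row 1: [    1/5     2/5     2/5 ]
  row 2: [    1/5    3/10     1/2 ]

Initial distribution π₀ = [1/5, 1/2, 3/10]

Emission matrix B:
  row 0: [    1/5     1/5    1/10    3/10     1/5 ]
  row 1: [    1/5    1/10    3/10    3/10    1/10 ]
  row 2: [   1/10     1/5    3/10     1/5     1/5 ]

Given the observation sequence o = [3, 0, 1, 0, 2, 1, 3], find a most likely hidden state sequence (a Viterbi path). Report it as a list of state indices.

t=0: δ = [6.000e-02, 1.500e-01, 6.000e-02]  (obs o_0=3)
t=1: δ = [6.000e-03, 1.200e-02, 6.000e-03]  ψ = [1, 1, 1]  (obs o_1=0)
t=2: δ = [4.800e-04, 4.800e-04, 9.600e-04]  ψ = [1, 1, 1]  (obs o_2=1)
t=3: δ = [3.840e-05, 5.760e-05, 4.800e-05]  ψ = [2, 2, 2]  (obs o_3=0)
t=4: δ = [1.152e-06, 6.912e-06, 7.200e-06]  ψ = [1, 1, 2]  (obs o_4=2)
t=5: δ = [2.880e-07, 2.765e-07, 7.200e-07]  ψ = [2, 1, 2]  (obs o_5=1)
t=6: δ = [4.320e-08, 6.480e-08, 7.200e-08]  ψ = [2, 2, 2]  (obs o_6=3)
backtrack: best end state = 2; path = [1, 1, 2, 2, 2, 2, 2]

path = [1, 1, 2, 2, 2, 2, 2]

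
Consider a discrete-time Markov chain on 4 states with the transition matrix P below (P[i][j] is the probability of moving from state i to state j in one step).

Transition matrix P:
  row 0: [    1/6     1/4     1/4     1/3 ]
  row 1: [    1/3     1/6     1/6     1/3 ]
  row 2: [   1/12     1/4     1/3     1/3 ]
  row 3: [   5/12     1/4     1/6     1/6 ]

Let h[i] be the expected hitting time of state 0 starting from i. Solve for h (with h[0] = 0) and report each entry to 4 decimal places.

First-step conditioning: h[0] = 0; for i ≠ 0, h[i] = 1 + Σ_k P[i][k]·h[k].
  h[1] = 1 + 1/6·h[1] + 1/6·h[2] + 1/3·h[3]
  h[2] = 1 + 1/4·h[1] + 1/3·h[2] + 1/3·h[3]
  h[3] = 1 + 1/4·h[1] + 1/6·h[2] + 1/6·h[3]
Solving the 3×3 linear system over states ≠ 0 gives exactly h = [0, 140/43, 182/43, 130/43] (h[0] = 0 is the target).

h = [0.0000, 3.2558, 4.2326, 3.0233]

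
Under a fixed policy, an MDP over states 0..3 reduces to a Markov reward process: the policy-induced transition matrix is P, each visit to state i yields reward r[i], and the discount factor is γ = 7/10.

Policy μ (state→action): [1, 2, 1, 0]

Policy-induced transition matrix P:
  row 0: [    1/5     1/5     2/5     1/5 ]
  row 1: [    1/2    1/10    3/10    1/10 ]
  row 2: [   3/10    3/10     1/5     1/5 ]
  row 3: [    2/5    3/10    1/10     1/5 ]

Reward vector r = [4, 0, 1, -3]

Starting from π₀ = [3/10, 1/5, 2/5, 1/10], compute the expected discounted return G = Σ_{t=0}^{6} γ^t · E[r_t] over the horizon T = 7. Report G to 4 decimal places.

t=0: π = [0.3000, 0.2000, 0.4000, 0.1000], E[r] = 1.3000, γ^t·E[r] = 1.300000, running G = 1.300000
t=1: π = [0.3200, 0.2300, 0.2700, 0.1800], E[r] = 1.0100, γ^t·E[r] = 0.707000, running G = 2.007000
t=2: π = [0.3320, 0.2220, 0.2690, 0.1770], E[r] = 1.0660, γ^t·E[r] = 0.522340, running G = 2.529340
t=3: π = [0.3289, 0.2224, 0.2709, 0.1778], E[r] = 1.0531, γ^t·E[r] = 0.361213, running G = 2.890553
t=4: π = [0.3294, 0.2226, 0.2702, 0.1778], E[r] = 1.0544, γ^t·E[r] = 0.253171, running G = 3.143724
t=5: π = [0.3294, 0.2225, 0.2704, 0.1777], E[r] = 1.0546, γ^t·E[r] = 0.177248, running G = 3.320973
t=6: π = [0.3293, 0.2226, 0.2704, 0.1777], E[r] = 1.0545, γ^t·E[r] = 0.124060, running G = 3.445033

G = 3.4450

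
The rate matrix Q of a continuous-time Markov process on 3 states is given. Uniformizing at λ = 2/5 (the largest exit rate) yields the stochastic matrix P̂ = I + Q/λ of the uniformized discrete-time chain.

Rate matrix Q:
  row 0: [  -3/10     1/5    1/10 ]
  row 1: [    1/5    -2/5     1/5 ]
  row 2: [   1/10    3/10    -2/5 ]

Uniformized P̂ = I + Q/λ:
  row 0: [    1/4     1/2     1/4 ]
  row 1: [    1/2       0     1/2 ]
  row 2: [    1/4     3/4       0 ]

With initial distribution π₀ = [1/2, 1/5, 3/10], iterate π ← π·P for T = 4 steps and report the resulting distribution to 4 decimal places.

π = [0.3547, 0.3535, 0.2918]

t=0: π = [0.5000, 0.2000, 0.3000]
t=1: π = [0.3000, 0.4750, 0.2250]
t=2: π = [0.3688, 0.3188, 0.3125]
t=3: π = [0.3297, 0.4188, 0.2516]
t=4: π = [0.3547, 0.3535, 0.2918]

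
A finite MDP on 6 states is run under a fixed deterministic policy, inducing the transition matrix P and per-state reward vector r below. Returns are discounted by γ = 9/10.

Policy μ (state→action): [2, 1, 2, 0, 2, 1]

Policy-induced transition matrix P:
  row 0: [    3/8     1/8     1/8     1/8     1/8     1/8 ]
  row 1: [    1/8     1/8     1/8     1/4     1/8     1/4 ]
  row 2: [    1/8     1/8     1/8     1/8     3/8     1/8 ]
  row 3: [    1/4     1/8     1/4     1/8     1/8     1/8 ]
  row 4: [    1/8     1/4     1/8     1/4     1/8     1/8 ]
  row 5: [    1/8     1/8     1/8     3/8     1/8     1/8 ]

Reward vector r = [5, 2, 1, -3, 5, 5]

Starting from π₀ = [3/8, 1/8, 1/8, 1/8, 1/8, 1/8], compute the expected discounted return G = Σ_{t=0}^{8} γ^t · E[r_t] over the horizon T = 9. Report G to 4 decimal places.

t=0: π = [0.3750, 0.1250, 0.1250, 0.1250, 0.1250, 0.1250], E[r] = 3.1250, γ^t·E[r] = 3.125000, running G = 3.125000
t=1: π = [0.2344, 0.1406, 0.1406, 0.1875, 0.1563, 0.1406], E[r] = 2.5156, γ^t·E[r] = 2.264063, running G = 5.389063
t=2: π = [0.2070, 0.1445, 0.1484, 0.1973, 0.1602, 0.1426], E[r] = 2.3945, γ^t·E[r] = 1.939570, running G = 7.328633
t=3: π = [0.2014, 0.1450, 0.1497, 0.1987, 0.1621, 0.1431], E[r] = 2.3765, γ^t·E[r] = 1.732443, running G = 9.061076
t=4: π = [0.2002, 0.1453, 0.1498, 0.1992, 0.1624, 0.1431], E[r] = 2.3716, γ^t·E[r] = 1.555995, running G = 10.617071
t=5: π = [0.1999, 0.1453, 0.1499, 0.1992, 0.1625, 0.1432], E[r] = 2.3706, γ^t·E[r] = 1.399805, running G = 12.016876
t=6: π = [0.1999, 0.1453, 0.1499, 0.1993, 0.1625, 0.1432], E[r] = 2.3704, γ^t·E[r] = 1.259716, running G = 13.276592
t=7: π = [0.1999, 0.1453, 0.1499, 0.1993, 0.1625, 0.1432], E[r] = 2.3703, γ^t·E[r] = 1.133724, running G = 14.410317
t=8: π = [0.1999, 0.1453, 0.1499, 0.1993, 0.1625, 0.1432], E[r] = 2.3703, γ^t·E[r] = 1.020348, running G = 15.430665

G = 15.4307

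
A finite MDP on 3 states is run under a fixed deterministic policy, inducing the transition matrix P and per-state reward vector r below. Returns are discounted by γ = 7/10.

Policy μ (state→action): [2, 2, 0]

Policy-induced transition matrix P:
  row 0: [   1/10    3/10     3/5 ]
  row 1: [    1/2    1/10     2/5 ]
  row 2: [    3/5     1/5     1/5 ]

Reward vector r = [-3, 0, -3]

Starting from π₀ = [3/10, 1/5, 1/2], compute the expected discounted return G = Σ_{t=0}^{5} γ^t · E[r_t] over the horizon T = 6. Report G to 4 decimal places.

t=0: π = [0.3000, 0.2000, 0.5000], E[r] = -2.4000, γ^t·E[r] = -2.400000, running G = -2.400000
t=1: π = [0.4300, 0.2100, 0.3600], E[r] = -2.3700, γ^t·E[r] = -1.659000, running G = -4.059000
t=2: π = [0.3640, 0.2220, 0.4140], E[r] = -2.3340, γ^t·E[r] = -1.143660, running G = -5.202660
t=3: π = [0.3958, 0.2142, 0.3900], E[r] = -2.3574, γ^t·E[r] = -0.808588, running G = -6.011248
t=4: π = [0.3807, 0.2182, 0.4012], E[r] = -2.3455, γ^t·E[r] = -0.563159, running G = -6.574408
t=5: π = [0.3878, 0.2163, 0.3959], E[r] = -2.3512, γ^t·E[r] = -0.395174, running G = -6.969581

G = -6.9696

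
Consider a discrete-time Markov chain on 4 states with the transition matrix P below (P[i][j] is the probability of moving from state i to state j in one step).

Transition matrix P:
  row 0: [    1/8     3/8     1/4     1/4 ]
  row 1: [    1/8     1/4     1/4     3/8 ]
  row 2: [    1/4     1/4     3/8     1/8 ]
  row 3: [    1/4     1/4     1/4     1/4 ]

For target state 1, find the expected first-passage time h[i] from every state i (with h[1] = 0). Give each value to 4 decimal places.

h = [3.2000, 0.0000, 3.6000, 3.6000]

First-step conditioning: h[1] = 0; for i ≠ 1, h[i] = 1 + Σ_k P[i][k]·h[k].
  h[0] = 1 + 1/8·h[0] + 1/4·h[2] + 1/4·h[3]
  h[2] = 1 + 1/4·h[0] + 3/8·h[2] + 1/8·h[3]
  h[3] = 1 + 1/4·h[0] + 1/4·h[2] + 1/4·h[3]
Solving the 3×3 linear system over states ≠ 1 gives exactly h = [16/5, 0, 18/5, 18/5] (h[1] = 0 is the target).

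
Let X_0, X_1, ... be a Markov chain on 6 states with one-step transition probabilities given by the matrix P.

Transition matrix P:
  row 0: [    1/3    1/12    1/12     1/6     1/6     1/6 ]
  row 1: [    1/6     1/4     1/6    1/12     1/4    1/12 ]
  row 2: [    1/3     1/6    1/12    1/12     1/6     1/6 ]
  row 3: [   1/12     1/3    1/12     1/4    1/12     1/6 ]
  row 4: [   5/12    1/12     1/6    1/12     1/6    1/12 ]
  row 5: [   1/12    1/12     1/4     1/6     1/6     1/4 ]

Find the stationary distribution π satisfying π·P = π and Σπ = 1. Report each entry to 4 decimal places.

Balance equations π_j = Σ_i π_i·P[i][j]:
  π_0 = 1/3·π_0 + 1/6·π_1 + 1/3·π_2 + 1/12·π_3 + 5/12·π_4 + 1/12·π_5
  π_1 = 1/12·π_0 + 1/4·π_1 + 1/6·π_2 + 1/3·π_3 + 1/12·π_4 + 1/12·π_5
  π_2 = 1/12·π_0 + 1/6·π_1 + 1/12·π_2 + 1/12·π_3 + 1/6·π_4 + 1/4·π_5
  π_3 = 1/6·π_0 + 1/12·π_1 + 1/12·π_2 + 1/4·π_3 + 1/12·π_4 + 1/6·π_5
  π_4 = 1/6·π_0 + 1/4·π_1 + 1/6·π_2 + 1/12·π_3 + 1/6·π_4 + 1/6·π_5
  normalize: π_0 + π_1 + π_2 + π_3 + π_4 + π_5 = 1
Solving the linear system gives exactly π = [7326/29507, 4591/29507, 4004/29507, 4133/29507, 4956/29507, 4497/29507].

π = [0.2483, 0.1556, 0.1357, 0.1401, 0.1680, 0.1524]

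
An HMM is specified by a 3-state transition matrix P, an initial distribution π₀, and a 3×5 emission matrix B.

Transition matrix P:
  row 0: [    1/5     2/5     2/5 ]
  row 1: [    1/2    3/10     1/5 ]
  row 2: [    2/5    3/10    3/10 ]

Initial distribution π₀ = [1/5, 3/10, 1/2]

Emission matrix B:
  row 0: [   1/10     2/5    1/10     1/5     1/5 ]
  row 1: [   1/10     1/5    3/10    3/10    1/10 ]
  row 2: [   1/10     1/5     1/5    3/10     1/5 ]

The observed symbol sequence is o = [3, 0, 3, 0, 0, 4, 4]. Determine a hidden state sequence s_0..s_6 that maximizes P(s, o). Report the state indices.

path = [2, 0, 1, 0, 1, 0, 2]

t=0: δ = [4.000e-02, 9.000e-02, 1.500e-01]  (obs o_0=3)
t=1: δ = [6.000e-03, 4.500e-03, 4.500e-03]  ψ = [2, 2, 2]  (obs o_1=0)
t=2: δ = [4.500e-04, 7.200e-04, 7.200e-04]  ψ = [1, 0, 0]  (obs o_2=3)
t=3: δ = [3.600e-05, 2.160e-05, 2.160e-05]  ψ = [1, 1, 2]  (obs o_3=0)
t=4: δ = [1.080e-06, 1.440e-06, 1.440e-06]  ψ = [1, 0, 0]  (obs o_4=0)
t=5: δ = [1.440e-07, 4.320e-08, 8.640e-08]  ψ = [1, 0, 0]  (obs o_5=4)
t=6: δ = [6.912e-09, 5.760e-09, 1.152e-08]  ψ = [2, 0, 0]  (obs o_6=4)
backtrack: best end state = 2; path = [2, 0, 1, 0, 1, 0, 2]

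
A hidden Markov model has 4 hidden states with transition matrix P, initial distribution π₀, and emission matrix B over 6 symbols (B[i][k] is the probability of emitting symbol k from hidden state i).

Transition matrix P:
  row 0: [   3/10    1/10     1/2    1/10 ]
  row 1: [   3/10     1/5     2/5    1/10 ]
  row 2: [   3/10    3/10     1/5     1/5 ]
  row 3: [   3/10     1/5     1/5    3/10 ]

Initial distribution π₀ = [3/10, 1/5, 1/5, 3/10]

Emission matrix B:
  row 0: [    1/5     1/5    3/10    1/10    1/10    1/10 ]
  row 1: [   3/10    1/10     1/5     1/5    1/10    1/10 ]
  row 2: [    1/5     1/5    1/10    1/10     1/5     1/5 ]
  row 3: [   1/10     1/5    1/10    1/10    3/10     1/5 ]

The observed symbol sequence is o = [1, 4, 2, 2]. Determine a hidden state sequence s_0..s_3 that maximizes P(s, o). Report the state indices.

path = [0, 2, 0, 0]

t=0: δ = [6.000e-02, 2.000e-02, 4.000e-02, 6.000e-02]  (obs o_0=1)
t=1: δ = [1.800e-03, 1.200e-03, 6.000e-03, 5.400e-03]  ψ = [0, 2, 0, 3]  (obs o_1=4)
t=2: δ = [5.400e-04, 3.600e-04, 1.200e-04, 1.620e-04]  ψ = [2, 2, 2, 3]  (obs o_2=2)
t=3: δ = [4.860e-05, 1.440e-05, 2.700e-05, 5.400e-06]  ψ = [0, 1, 0, 0]  (obs o_3=2)
backtrack: best end state = 0; path = [0, 2, 0, 0]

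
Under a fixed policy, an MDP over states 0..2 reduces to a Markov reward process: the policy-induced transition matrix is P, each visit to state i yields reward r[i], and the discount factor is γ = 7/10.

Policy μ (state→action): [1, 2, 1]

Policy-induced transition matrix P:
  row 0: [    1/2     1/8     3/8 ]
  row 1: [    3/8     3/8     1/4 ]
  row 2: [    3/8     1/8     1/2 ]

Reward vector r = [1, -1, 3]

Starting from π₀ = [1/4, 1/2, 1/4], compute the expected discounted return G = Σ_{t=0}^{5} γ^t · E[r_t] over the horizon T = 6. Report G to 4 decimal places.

t=0: π = [0.2500, 0.5000, 0.2500], E[r] = 0.5000, γ^t·E[r] = 0.500000, running G = 0.500000
t=1: π = [0.4063, 0.2500, 0.3438], E[r] = 1.1875, γ^t·E[r] = 0.831250, running G = 1.331250
t=2: π = [0.4258, 0.1875, 0.3867], E[r] = 1.3984, γ^t·E[r] = 0.685234, running G = 2.016484
t=3: π = [0.4282, 0.1719, 0.3999], E[r] = 1.4561, γ^t·E[r] = 0.499427, running G = 2.515911
t=4: π = [0.4285, 0.1680, 0.4035], E[r] = 1.4711, γ^t·E[r] = 0.353204, running G = 2.869115
t=5: π = [0.4286, 0.1670, 0.4044], E[r] = 1.4749, γ^t·E[r] = 0.247886, running G = 3.117001

G = 3.1170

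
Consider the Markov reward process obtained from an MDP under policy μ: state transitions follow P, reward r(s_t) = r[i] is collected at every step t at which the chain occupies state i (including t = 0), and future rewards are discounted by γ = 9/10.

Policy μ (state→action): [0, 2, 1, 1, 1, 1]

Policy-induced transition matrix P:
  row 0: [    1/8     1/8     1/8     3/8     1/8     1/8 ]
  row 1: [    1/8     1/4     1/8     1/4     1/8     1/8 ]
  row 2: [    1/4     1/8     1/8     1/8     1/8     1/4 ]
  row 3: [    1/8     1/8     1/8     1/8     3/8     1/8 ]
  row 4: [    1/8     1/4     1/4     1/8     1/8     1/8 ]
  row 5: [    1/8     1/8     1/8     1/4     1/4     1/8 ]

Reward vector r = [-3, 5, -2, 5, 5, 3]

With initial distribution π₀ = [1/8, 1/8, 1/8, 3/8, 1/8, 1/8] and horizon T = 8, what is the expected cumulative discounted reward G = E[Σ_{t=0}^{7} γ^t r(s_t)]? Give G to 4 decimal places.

t=0: π = [0.1250, 0.1250, 0.1250, 0.3750, 0.1250, 0.1250], E[r] = 2.8750, γ^t·E[r] = 2.875000, running G = 2.875000
t=1: π = [0.1406, 0.1563, 0.1406, 0.1875, 0.2344, 0.1406], E[r] = 2.6094, γ^t·E[r] = 2.348438, running G = 5.223438
t=2: π = [0.1426, 0.1738, 0.1543, 0.1973, 0.1895, 0.1426], E[r] = 2.4941, γ^t·E[r] = 2.020254, running G = 7.243691
t=3: π = [0.1443, 0.1704, 0.1487, 0.2002, 0.1921, 0.1443], E[r] = 2.5164, γ^t·E[r] = 1.834425, running G = 9.078116
t=4: π = [0.1436, 0.1703, 0.1490, 0.2004, 0.1931, 0.1436], E[r] = 2.5210, γ^t·E[r] = 1.654046, running G = 10.732162
t=5: π = [0.1436, 0.1704, 0.1491, 0.2001, 0.1931, 0.1436], E[r] = 2.5198, γ^t·E[r] = 1.487904, running G = 12.220066
t=6: π = [0.1436, 0.1704, 0.1491, 0.2002, 0.1930, 0.1436], E[r] = 2.5197, γ^t·E[r] = 1.339051, running G = 13.559117
t=7: π = [0.1436, 0.1704, 0.1491, 0.2002, 0.1930, 0.1436], E[r] = 2.5197, γ^t·E[r] = 1.205175, running G = 14.764293

G = 14.7643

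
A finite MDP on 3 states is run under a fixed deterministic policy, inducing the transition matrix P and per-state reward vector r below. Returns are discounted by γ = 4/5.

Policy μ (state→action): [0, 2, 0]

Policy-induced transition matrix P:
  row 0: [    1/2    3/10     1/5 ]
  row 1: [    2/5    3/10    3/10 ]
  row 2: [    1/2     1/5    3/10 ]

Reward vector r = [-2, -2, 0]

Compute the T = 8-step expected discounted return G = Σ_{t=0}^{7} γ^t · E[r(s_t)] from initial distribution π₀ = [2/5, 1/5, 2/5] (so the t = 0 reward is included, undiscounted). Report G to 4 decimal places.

G = -5.9138

t=0: π = [0.4000, 0.2000, 0.4000], E[r] = -1.2000, γ^t·E[r] = -1.200000, running G = -1.200000
t=1: π = [0.4800, 0.2600, 0.2600], E[r] = -1.4800, γ^t·E[r] = -1.184000, running G = -2.384000
t=2: π = [0.4740, 0.2740, 0.2520], E[r] = -1.4960, γ^t·E[r] = -0.957440, running G = -3.341440
t=3: π = [0.4726, 0.2748, 0.2526], E[r] = -1.4948, γ^t·E[r] = -0.765338, running G = -4.106778
t=4: π = [0.4725, 0.2747, 0.2527], E[r] = -1.4945, γ^t·E[r] = -0.612155, running G = -4.718933
t=5: π = [0.4725, 0.2747, 0.2527], E[r] = -1.4945, γ^t·E[r] = -0.489719, running G = -5.208652
t=6: π = [0.4725, 0.2747, 0.2527], E[r] = -1.4945, γ^t·E[r] = -0.391776, running G = -5.600428
t=7: π = [0.4725, 0.2747, 0.2527], E[r] = -1.4945, γ^t·E[r] = -0.313421, running G = -5.913848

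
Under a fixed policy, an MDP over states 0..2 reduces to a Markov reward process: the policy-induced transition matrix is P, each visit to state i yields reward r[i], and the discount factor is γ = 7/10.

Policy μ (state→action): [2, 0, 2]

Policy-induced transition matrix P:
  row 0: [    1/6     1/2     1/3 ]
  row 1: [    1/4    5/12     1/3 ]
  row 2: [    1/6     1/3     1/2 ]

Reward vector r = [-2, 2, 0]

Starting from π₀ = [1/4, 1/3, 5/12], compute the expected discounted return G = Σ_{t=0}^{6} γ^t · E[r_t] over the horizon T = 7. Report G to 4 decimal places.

t=0: π = [0.2500, 0.3333, 0.4167], E[r] = 0.1667, γ^t·E[r] = 0.166667, running G = 0.166667
t=1: π = [0.1944, 0.4028, 0.4028], E[r] = 0.4167, γ^t·E[r] = 0.291667, running G = 0.458333
t=2: π = [0.2002, 0.3993, 0.4005], E[r] = 0.3981, γ^t·E[r] = 0.195093, running G = 0.653426
t=3: π = [0.1999, 0.4000, 0.4001], E[r] = 0.4001, γ^t·E[r] = 0.137226, running G = 0.790652
t=4: π = [0.2000, 0.4000, 0.4000], E[r] = 0.4000, γ^t·E[r] = 0.096035, running G = 0.886688
t=5: π = [0.2000, 0.4000, 0.4000], E[r] = 0.4000, γ^t·E[r] = 0.067228, running G = 0.953916
t=6: π = [0.2000, 0.4000, 0.4000], E[r] = 0.4000, γ^t·E[r] = 0.047060, running G = 1.000975

G = 1.0010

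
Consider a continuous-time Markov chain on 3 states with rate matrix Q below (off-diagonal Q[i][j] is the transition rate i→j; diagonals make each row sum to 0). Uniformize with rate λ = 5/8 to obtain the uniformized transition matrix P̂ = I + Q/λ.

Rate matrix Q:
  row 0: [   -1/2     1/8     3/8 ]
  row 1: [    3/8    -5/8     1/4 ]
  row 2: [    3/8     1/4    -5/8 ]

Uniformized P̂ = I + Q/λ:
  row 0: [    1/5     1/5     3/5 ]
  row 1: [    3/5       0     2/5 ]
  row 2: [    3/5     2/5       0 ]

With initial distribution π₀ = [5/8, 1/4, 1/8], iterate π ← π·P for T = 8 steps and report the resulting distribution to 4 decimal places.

π = [0.4287, 0.2250, 0.3463]

t=0: π = [0.6250, 0.2500, 0.1250]
t=1: π = [0.3500, 0.1750, 0.4750]
t=2: π = [0.4600, 0.2600, 0.2800]
t=3: π = [0.4160, 0.2040, 0.3800]
t=4: π = [0.4336, 0.2352, 0.3312]
t=5: π = [0.4266, 0.2192, 0.3542]
t=6: π = [0.4294, 0.2270, 0.3436]
t=7: π = [0.4282, 0.2233, 0.3484]
t=8: π = [0.4287, 0.2250, 0.3463]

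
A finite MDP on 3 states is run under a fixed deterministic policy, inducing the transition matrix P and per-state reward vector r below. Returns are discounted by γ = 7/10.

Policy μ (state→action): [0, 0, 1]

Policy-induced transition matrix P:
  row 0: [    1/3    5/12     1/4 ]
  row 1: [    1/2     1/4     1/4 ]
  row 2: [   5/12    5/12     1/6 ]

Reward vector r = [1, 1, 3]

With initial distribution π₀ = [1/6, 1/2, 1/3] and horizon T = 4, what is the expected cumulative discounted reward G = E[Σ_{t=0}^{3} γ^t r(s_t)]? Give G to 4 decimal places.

t=0: π = [0.1667, 0.5000, 0.3333], E[r] = 1.6667, γ^t·E[r] = 1.666667, running G = 1.666667
t=1: π = [0.4444, 0.3333, 0.2222], E[r] = 1.4444, γ^t·E[r] = 1.011111, running G = 2.677778
t=2: π = [0.4074, 0.3611, 0.2315], E[r] = 1.4630, γ^t·E[r] = 0.716852, running G = 3.394630
t=3: π = [0.4128, 0.3565, 0.2307], E[r] = 1.4614, γ^t·E[r] = 0.501267, running G = 3.895897

G = 3.8959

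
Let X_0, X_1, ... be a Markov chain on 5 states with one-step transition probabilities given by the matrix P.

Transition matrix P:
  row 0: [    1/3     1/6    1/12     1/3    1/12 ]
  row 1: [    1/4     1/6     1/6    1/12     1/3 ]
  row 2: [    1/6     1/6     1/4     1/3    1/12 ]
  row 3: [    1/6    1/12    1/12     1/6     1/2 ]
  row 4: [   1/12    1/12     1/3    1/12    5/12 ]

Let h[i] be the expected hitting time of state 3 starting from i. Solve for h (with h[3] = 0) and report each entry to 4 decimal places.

h = [4.0000, 5.3333, 4.0000, 0.0000, 5.3333]

First-step conditioning: h[3] = 0; for i ≠ 3, h[i] = 1 + Σ_k P[i][k]·h[k].
  h[0] = 1 + 1/3·h[0] + 1/6·h[1] + 1/12·h[2] + 1/12·h[4]
  h[1] = 1 + 1/4·h[0] + 1/6·h[1] + 1/6·h[2] + 1/3·h[4]
  h[2] = 1 + 1/6·h[0] + 1/6·h[1] + 1/4·h[2] + 1/12·h[4]
  h[4] = 1 + 1/12·h[0] + 1/12·h[1] + 1/3·h[2] + 5/12·h[4]
Solving the 4×4 linear system over states ≠ 3 gives exactly h = [4, 16/3, 4, 0, 16/3] (h[3] = 0 is the target).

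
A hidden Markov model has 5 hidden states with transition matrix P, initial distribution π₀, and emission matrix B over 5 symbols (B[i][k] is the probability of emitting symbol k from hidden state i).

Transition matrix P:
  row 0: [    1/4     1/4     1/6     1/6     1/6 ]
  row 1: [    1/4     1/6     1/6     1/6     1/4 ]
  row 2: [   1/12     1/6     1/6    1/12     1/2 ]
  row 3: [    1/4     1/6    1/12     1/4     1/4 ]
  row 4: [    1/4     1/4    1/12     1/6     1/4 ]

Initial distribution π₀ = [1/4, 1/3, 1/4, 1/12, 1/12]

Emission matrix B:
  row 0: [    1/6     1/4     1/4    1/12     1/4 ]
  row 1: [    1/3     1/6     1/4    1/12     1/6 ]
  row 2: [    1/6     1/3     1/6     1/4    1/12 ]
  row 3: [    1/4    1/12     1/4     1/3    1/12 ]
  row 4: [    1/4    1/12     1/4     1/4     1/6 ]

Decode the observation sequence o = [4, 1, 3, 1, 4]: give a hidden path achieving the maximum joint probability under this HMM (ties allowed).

t=0: δ = [6.250e-02, 5.556e-02, 2.083e-02, 6.944e-03, 1.389e-02]  (obs o_0=4)
t=1: δ = [3.906e-03, 2.604e-03, 3.472e-03, 8.681e-04, 1.157e-03]  ψ = [0, 0, 0, 0, 1]  (obs o_1=1)
t=2: δ = [8.138e-05, 8.138e-05, 1.628e-04, 2.170e-04, 4.340e-04]  ψ = [0, 0, 0, 0, 2]  (obs o_2=3)
t=3: δ = [2.713e-05, 1.808e-05, 1.206e-05, 6.028e-06, 9.042e-06]  ψ = [4, 4, 4, 4, 4]  (obs o_3=1)
t=4: δ = [1.695e-06, 1.130e-06, 3.768e-07, 3.768e-07, 1.005e-06]  ψ = [0, 0, 0, 0, 2]  (obs o_4=4)
backtrack: best end state = 0; path = [0, 2, 4, 0, 0]

path = [0, 2, 4, 0, 0]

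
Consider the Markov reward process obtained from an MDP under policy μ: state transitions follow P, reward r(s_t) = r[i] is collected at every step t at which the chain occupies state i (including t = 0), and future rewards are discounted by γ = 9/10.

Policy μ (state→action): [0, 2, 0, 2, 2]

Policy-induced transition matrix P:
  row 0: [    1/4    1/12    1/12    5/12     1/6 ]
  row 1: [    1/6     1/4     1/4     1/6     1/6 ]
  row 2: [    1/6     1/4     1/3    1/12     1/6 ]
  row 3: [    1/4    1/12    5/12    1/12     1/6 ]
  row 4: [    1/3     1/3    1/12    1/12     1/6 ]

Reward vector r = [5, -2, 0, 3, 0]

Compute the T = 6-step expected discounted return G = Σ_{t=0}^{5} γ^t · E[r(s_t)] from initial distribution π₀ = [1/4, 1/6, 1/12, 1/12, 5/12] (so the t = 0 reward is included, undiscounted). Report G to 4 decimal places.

t=0: π = [0.2500, 0.1667, 0.0833, 0.0833, 0.4167], E[r] = 1.1667, γ^t·E[r] = 1.166667, running G = 1.166667
t=1: π = [0.2639, 0.2292, 0.1597, 0.1806, 0.1667], E[r] = 1.4028, γ^t·E[r] = 1.262500, running G = 2.429167
t=2: π = [0.2315, 0.1898, 0.2216, 0.1904, 0.1667], E[r] = 1.3490, γ^t·E[r] = 1.092656, running G = 3.521823
t=3: π = [0.2296, 0.1936, 0.2338, 0.1763, 0.1667], E[r] = 1.2898, γ^t·E[r] = 0.940254, running G = 4.462077
t=4: π = [0.2283, 0.1962, 0.2328, 0.1760, 0.1667], E[r] = 1.2769, γ^t·E[r] = 0.837757, running G = 5.299834
t=5: π = [0.2281, 0.1965, 0.2329, 0.1758, 0.1667], E[r] = 1.2750, γ^t·E[r] = 0.752860, running G = 6.052694

G = 6.0527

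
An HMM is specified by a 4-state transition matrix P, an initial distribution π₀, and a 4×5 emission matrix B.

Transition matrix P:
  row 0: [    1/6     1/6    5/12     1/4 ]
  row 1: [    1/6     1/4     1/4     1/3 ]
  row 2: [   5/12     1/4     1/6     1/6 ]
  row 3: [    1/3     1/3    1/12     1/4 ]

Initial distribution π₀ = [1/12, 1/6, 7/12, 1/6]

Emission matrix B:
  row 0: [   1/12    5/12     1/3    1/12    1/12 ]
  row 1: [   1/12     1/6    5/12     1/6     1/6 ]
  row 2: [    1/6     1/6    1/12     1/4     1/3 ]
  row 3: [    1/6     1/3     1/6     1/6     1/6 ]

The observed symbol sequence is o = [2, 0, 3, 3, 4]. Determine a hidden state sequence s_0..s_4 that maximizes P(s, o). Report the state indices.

t=0: δ = [2.778e-02, 6.944e-02, 4.861e-02, 2.778e-02]  (obs o_0=2)
t=1: δ = [1.688e-03, 1.447e-03, 2.894e-03, 3.858e-03]  ψ = [2, 1, 1, 1]  (obs o_1=0)
t=2: δ = [1.072e-04, 2.143e-04, 1.758e-04, 1.608e-04]  ψ = [3, 3, 0, 3]  (obs o_2=3)
t=3: δ = [6.105e-06, 8.931e-06, 1.340e-05, 1.191e-05]  ψ = [2, 1, 1, 1]  (obs o_3=3)
t=4: δ = [4.651e-07, 6.615e-07, 8.479e-07, 4.961e-07]  ψ = [2, 3, 0, 1]  (obs o_4=4)
backtrack: best end state = 2; path = [2, 0, 2, 0, 2]

path = [2, 0, 2, 0, 2]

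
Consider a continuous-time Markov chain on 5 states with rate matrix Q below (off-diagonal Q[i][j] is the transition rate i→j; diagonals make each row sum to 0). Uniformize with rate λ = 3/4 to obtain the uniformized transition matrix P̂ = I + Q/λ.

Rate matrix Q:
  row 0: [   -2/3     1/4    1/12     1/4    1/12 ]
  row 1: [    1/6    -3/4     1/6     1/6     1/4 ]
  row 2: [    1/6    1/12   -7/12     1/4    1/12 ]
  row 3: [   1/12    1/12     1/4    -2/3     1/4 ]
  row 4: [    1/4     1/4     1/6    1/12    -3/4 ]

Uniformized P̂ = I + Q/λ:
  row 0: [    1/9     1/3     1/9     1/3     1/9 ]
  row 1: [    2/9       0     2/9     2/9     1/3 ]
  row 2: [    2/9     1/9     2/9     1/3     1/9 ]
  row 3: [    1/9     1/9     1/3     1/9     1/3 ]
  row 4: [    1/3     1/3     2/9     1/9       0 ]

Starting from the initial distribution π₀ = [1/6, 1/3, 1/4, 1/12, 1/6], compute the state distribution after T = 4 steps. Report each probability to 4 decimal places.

t=0: π = [0.1667, 0.3333, 0.2500, 0.0833, 0.1667]
t=1: π = [0.2130, 0.1481, 0.2130, 0.2407, 0.1852]
t=2: π = [0.1924, 0.1831, 0.2253, 0.2222, 0.1770]
t=3: π = [0.1958, 0.1728, 0.2255, 0.2243, 0.1815]
t=4: π = [0.1957, 0.1758, 0.2254, 0.2239, 0.1792]

π = [0.1957, 0.1758, 0.2254, 0.2239, 0.1792]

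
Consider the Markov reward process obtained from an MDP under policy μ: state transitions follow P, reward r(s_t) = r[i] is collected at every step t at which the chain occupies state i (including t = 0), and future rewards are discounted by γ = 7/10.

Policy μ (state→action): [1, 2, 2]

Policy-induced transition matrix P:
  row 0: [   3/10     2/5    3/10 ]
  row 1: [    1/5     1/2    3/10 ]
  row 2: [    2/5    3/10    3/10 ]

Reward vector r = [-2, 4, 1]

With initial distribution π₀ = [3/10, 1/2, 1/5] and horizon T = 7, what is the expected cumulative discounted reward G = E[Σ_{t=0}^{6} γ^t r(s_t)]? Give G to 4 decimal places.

t=0: π = [0.3000, 0.5000, 0.2000], E[r] = 1.6000, γ^t·E[r] = 1.600000, running G = 1.600000
t=1: π = [0.2700, 0.4300, 0.3000], E[r] = 1.4800, γ^t·E[r] = 1.036000, running G = 2.636000
t=2: π = [0.2870, 0.4130, 0.3000], E[r] = 1.3780, γ^t·E[r] = 0.675220, running G = 3.311220
t=3: π = [0.2887, 0.4113, 0.3000], E[r] = 1.3678, γ^t·E[r] = 0.469155, running G = 3.780375
t=4: π = [0.2889, 0.4111, 0.3000], E[r] = 1.3668, γ^t·E[r] = 0.328164, running G = 4.108539
t=5: π = [0.2889, 0.4111, 0.3000], E[r] = 1.3667, γ^t·E[r] = 0.229698, running G = 4.338237
t=6: π = [0.2889, 0.4111, 0.3000], E[r] = 1.3667, γ^t·E[r] = 0.160787, running G = 4.499024

G = 4.4990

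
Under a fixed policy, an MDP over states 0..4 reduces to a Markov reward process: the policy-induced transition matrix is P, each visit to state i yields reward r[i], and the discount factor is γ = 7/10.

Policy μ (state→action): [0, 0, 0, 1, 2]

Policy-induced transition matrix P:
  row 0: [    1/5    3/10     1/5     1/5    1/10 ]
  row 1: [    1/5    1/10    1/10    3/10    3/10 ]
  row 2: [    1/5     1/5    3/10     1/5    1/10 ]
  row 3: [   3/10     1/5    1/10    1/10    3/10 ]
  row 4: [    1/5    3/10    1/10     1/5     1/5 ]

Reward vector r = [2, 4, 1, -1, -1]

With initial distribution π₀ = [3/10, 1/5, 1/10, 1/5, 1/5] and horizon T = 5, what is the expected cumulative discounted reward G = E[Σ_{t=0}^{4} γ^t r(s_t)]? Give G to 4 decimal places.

G = 3.0190

t=0: π = [0.3000, 0.2000, 0.1000, 0.2000, 0.2000], E[r] = 1.1000, γ^t·E[r] = 1.100000, running G = 1.100000
t=1: π = [0.2200, 0.2300, 0.1500, 0.2000, 0.2000], E[r] = 1.1100, γ^t·E[r] = 0.777000, running G = 1.877000
t=2: π = [0.2200, 0.2190, 0.1520, 0.2030, 0.2060], E[r] = 1.0590, γ^t·E[r] = 0.518910, running G = 2.395910
t=3: π = [0.2203, 0.2207, 0.1524, 0.2016, 0.2050], E[r] = 1.0692, γ^t·E[r] = 0.366736, running G = 2.762646
t=4: π = [0.2202, 0.2205, 0.1525, 0.2019, 0.2050], E[r] = 1.0678, γ^t·E[r] = 0.256379, running G = 3.019024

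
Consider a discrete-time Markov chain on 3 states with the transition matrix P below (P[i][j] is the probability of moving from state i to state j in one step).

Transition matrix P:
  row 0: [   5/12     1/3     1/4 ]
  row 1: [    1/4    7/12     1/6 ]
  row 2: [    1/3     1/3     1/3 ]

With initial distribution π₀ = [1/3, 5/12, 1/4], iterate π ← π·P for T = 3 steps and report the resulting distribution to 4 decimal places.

π = [0.3234, 0.4440, 0.2325]

t=0: π = [0.3333, 0.4167, 0.2500]
t=1: π = [0.3264, 0.4375, 0.2361]
t=2: π = [0.3241, 0.4427, 0.2332]
t=3: π = [0.3234, 0.4440, 0.2325]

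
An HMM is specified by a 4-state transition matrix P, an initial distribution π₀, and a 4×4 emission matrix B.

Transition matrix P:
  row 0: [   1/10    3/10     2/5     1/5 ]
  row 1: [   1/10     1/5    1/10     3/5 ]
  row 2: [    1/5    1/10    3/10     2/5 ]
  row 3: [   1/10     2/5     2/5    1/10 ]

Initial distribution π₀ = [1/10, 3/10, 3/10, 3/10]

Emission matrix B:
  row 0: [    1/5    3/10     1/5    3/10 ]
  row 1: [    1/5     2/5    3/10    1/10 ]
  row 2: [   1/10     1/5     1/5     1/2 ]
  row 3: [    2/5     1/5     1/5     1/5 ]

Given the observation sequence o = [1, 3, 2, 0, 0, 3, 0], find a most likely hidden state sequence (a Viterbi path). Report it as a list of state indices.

t=0: δ = [3.000e-02, 1.200e-01, 6.000e-02, 6.000e-02]  (obs o_0=1)
t=1: δ = [3.600e-03, 2.400e-03, 1.200e-02, 1.440e-02]  ψ = [1, 1, 3, 1]  (obs o_1=3)
t=2: δ = [4.800e-04, 1.728e-03, 1.152e-03, 9.600e-04]  ψ = [2, 3, 3, 2]  (obs o_2=2)
t=3: δ = [4.608e-05, 7.680e-05, 3.840e-05, 4.147e-04]  ψ = [2, 3, 3, 1]  (obs o_3=0)
t=4: δ = [8.294e-06, 3.318e-05, 1.659e-05, 1.843e-05]  ψ = [3, 3, 3, 1]  (obs o_4=0)
t=5: δ = [9.953e-07, 7.373e-07, 3.686e-06, 3.981e-06]  ψ = [1, 3, 3, 1]  (obs o_5=3)
t=6: δ = [1.475e-07, 3.185e-07, 1.593e-07, 5.898e-07]  ψ = [2, 3, 3, 2]  (obs o_6=0)
backtrack: best end state = 3; path = [3, 2, 3, 1, 3, 2, 3]

path = [3, 2, 3, 1, 3, 2, 3]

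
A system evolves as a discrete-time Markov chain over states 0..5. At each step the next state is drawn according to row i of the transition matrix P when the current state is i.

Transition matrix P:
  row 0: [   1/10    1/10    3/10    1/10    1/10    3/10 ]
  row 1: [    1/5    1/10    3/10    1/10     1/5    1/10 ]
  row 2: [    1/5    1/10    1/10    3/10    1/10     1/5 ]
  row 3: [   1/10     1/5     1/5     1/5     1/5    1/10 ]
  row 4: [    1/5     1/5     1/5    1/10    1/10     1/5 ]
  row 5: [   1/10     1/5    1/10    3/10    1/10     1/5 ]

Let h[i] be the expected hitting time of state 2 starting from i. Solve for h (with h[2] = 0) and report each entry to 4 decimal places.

h = [4.3436, 4.2102, 0.0000, 4.6632, 4.6810, 5.1793]

First-step conditioning: h[2] = 0; for i ≠ 2, h[i] = 1 + Σ_k P[i][k]·h[k].
  h[0] = 1 + 1/10·h[0] + 1/10·h[1] + 1/10·h[3] + 1/10·h[4] + 3/10·h[5]
  h[1] = 1 + 1/5·h[0] + 1/10·h[1] + 1/10·h[3] + 1/5·h[4] + 1/10·h[5]
  h[3] = 1 + 1/10·h[0] + 1/5·h[1] + 1/5·h[3] + 1/5·h[4] + 1/10·h[5]
  h[4] = 1 + 1/5·h[0] + 1/5·h[1] + 1/10·h[3] + 1/10·h[4] + 1/5·h[5]
  h[5] = 1 + 1/10·h[0] + 1/5·h[1] + 3/10·h[3] + 1/10·h[4] + 1/5·h[5]
Solving the 5×5 linear system over states ≠ 2 gives exactly h = [2680/617, 33770/8021, 0, 112210/24063, 112640/24063, 124630/24063] (h[2] = 0 is the target).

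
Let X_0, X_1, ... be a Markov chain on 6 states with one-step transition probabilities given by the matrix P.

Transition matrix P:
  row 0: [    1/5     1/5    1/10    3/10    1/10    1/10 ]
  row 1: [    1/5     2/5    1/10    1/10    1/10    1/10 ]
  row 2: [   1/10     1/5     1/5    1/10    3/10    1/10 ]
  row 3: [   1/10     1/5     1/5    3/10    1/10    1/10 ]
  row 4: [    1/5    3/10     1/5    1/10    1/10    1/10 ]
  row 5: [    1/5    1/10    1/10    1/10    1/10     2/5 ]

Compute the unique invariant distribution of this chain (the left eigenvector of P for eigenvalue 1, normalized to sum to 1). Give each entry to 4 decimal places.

Balance equations π_j = Σ_i π_i·P[i][j]:
  π_0 = 1/5·π_0 + 1/5·π_1 + 1/10·π_2 + 1/10·π_3 + 1/5·π_4 + 1/5·π_5
  π_1 = 1/5·π_0 + 2/5·π_1 + 1/5·π_2 + 1/5·π_3 + 3/10·π_4 + 1/10·π_5
  π_2 = 1/10·π_0 + 1/10·π_1 + 1/5·π_2 + 1/5·π_3 + 1/5·π_4 + 1/10·π_5
  π_3 = 3/10·π_0 + 1/10·π_1 + 1/10·π_2 + 3/10·π_3 + 1/10·π_4 + 1/10·π_5
  π_4 = 1/10·π_0 + 1/10·π_1 + 3/10·π_2 + 1/10·π_3 + 1/10·π_4 + 1/10·π_5
  normalize: π_0 + π_1 + π_2 + π_3 + π_4 + π_5 = 1
Solving the linear system gives exactly π = [611/3618, 6287/25326, 521/3618, 605/3618, 233/1809, 1/7].

π = [0.1689, 0.2482, 0.1440, 0.1672, 0.1288, 0.1429]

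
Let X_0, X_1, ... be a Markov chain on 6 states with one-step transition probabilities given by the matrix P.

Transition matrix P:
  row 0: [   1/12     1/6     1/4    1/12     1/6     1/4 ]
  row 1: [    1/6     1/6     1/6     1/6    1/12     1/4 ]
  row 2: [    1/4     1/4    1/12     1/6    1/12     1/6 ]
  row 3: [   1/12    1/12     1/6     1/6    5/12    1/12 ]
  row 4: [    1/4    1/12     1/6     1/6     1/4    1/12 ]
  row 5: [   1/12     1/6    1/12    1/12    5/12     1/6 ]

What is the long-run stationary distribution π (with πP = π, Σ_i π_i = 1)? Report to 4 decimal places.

Balance equations π_j = Σ_i π_i·P[i][j]:
  π_0 = 1/12·π_0 + 1/6·π_1 + 1/4·π_2 + 1/12·π_3 + 1/4·π_4 + 1/12·π_5
  π_1 = 1/6·π_0 + 1/6·π_1 + 1/4·π_2 + 1/12·π_3 + 1/12·π_4 + 1/6·π_5
  π_2 = 1/4·π_0 + 1/6·π_1 + 1/12·π_2 + 1/6·π_3 + 1/6·π_4 + 1/12·π_5
  π_3 = 1/12·π_0 + 1/6·π_1 + 1/6·π_2 + 1/6·π_3 + 1/6·π_4 + 1/12·π_5
  π_4 = 1/6·π_0 + 1/12·π_1 + 1/12·π_2 + 5/12·π_3 + 1/4·π_4 + 5/12·π_5
  normalize: π_0 + π_1 + π_2 + π_3 + π_4 + π_5 = 1
Solving the linear system gives exactly π = [21597/134377, 19905/134377, 20670/134377, 18793/134377, 31771/134377, 21641/134377].

π = [0.1607, 0.1481, 0.1538, 0.1399, 0.2364, 0.1610]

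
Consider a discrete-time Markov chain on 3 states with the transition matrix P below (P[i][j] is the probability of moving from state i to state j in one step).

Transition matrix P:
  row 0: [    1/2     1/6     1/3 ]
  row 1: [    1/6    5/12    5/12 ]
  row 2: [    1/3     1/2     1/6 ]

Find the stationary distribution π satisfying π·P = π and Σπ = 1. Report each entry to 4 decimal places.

Balance equations π_j = Σ_i π_i·P[i][j]:
  π_0 = 1/2·π_0 + 1/6·π_1 + 1/3·π_2
  π_1 = 1/6·π_0 + 5/12·π_1 + 1/2·π_2
  normalize: π_0 + π_1 + π_2 = 1
Solving the linear system gives exactly π = [20/61, 22/61, 19/61].

π = [0.3279, 0.3607, 0.3115]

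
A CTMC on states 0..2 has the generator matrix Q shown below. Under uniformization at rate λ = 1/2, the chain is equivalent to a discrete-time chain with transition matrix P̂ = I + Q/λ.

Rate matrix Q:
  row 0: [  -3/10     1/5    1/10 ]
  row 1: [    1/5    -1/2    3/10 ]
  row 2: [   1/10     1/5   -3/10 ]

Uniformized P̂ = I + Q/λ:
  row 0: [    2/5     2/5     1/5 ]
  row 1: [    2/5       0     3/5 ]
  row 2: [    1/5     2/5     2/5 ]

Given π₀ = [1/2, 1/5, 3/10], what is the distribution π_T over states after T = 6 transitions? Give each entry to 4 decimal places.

π = [0.3216, 0.2854, 0.3931]

t=0: π = [0.5000, 0.2000, 0.3000]
t=1: π = [0.3400, 0.3200, 0.3400]
t=2: π = [0.3320, 0.2720, 0.3960]
t=3: π = [0.3208, 0.2912, 0.3880]
t=4: π = [0.3224, 0.2835, 0.3941]
t=5: π = [0.3212, 0.2866, 0.3922]
t=6: π = [0.3216, 0.2854, 0.3931]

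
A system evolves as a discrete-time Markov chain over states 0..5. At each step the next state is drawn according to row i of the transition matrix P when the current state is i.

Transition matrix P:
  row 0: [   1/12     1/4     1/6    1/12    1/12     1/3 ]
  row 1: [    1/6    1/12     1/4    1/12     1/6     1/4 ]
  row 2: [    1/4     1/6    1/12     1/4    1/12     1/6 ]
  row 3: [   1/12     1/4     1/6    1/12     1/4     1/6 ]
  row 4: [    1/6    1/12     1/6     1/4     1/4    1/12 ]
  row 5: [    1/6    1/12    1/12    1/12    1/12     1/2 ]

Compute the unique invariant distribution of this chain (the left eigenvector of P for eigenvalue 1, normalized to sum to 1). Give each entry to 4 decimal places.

Balance equations π_j = Σ_i π_i·P[i][j]:
  π_0 = 1/12·π_0 + 1/6·π_1 + 1/4·π_2 + 1/12·π_3 + 1/6·π_4 + 1/6·π_5
  π_1 = 1/4·π_0 + 1/12·π_1 + 1/6·π_2 + 1/4·π_3 + 1/12·π_4 + 1/12·π_5
  π_2 = 1/6·π_0 + 1/4·π_1 + 1/12·π_2 + 1/6·π_3 + 1/6·π_4 + 1/12·π_5
  π_3 = 1/12·π_0 + 1/12·π_1 + 1/4·π_2 + 1/12·π_3 + 1/4·π_4 + 1/12·π_5
  π_4 = 1/12·π_0 + 1/6·π_1 + 1/12·π_2 + 1/4·π_3 + 1/4·π_4 + 1/12·π_5
  normalize: π_0 + π_1 + π_2 + π_3 + π_4 + π_5 = 1
Solving the linear system gives exactly π = [10679/68996, 4925/34498, 157/1101, 27011/206988, 7264/51747, 29909/103494].

π = [0.1548, 0.1428, 0.1426, 0.1305, 0.1404, 0.2890]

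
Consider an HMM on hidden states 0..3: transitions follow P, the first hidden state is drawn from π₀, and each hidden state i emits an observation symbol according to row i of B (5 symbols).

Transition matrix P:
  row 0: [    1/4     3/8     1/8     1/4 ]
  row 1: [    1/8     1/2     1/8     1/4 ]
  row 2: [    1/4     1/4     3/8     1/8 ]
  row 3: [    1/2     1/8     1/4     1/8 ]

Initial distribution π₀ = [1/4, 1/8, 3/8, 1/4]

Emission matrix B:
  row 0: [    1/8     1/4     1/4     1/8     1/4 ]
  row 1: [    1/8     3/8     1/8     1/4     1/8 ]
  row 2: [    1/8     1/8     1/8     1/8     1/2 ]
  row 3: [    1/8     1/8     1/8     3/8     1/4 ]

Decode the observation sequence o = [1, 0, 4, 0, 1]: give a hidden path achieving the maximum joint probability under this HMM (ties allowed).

path = [2, 2, 2, 1, 1]

t=0: δ = [6.250e-02, 4.688e-02, 4.688e-02, 3.125e-02]  (obs o_0=1)
t=1: δ = [1.953e-03, 2.930e-03, 2.197e-03, 1.953e-03]  ψ = [0, 0, 2, 0]  (obs o_1=0)
t=2: δ = [2.441e-04, 1.831e-04, 4.120e-04, 1.831e-04]  ψ = [3, 1, 2, 1]  (obs o_2=4)
t=3: δ = [1.287e-05, 1.287e-05, 1.931e-05, 7.629e-06]  ψ = [2, 2, 2, 0]  (obs o_3=0)
t=4: δ = [1.207e-06, 2.414e-06, 9.052e-07, 4.023e-07]  ψ = [2, 1, 2, 0]  (obs o_4=1)
backtrack: best end state = 1; path = [2, 2, 2, 1, 1]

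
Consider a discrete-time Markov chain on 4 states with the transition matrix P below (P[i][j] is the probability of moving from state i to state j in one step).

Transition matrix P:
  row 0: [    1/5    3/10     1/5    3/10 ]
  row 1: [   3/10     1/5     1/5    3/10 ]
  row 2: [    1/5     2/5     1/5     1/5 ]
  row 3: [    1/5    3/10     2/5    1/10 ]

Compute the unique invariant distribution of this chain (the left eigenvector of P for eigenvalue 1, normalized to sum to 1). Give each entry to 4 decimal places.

π = [0.2295, 0.2951, 0.2459, 0.2295]

Balance equations π_j = Σ_i π_i·P[i][j]:
  π_0 = 1/5·π_0 + 3/10·π_1 + 1/5·π_2 + 1/5·π_3
  π_1 = 3/10·π_0 + 1/5·π_1 + 2/5·π_2 + 3/10·π_3
  π_2 = 1/5·π_0 + 1/5·π_1 + 1/5·π_2 + 2/5·π_3
  normalize: π_0 + π_1 + π_2 + π_3 = 1
Solving the linear system gives exactly π = [14/61, 18/61, 15/61, 14/61].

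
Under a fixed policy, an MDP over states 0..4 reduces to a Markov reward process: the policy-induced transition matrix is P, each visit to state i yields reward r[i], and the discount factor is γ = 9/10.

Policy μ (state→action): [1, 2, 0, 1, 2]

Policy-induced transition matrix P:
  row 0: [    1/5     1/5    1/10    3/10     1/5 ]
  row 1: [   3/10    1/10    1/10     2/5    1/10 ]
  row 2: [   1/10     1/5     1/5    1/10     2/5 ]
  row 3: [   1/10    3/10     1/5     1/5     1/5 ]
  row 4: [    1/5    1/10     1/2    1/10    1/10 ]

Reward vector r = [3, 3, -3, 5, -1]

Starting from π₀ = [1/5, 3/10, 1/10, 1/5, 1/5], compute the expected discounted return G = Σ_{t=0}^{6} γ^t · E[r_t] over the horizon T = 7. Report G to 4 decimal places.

t=0: π = [0.2000, 0.3000, 0.1000, 0.2000, 0.2000], E[r] = 2.0000, γ^t·E[r] = 2.000000, running G = 2.000000
t=1: π = [0.2000, 0.1700, 0.2100, 0.2500, 0.1700], E[r] = 1.5600, γ^t·E[r] = 1.404000, running G = 3.404000
t=2: π = [0.1710, 0.1910, 0.2140, 0.2160, 0.2080], E[r] = 1.3160, γ^t·E[r] = 1.065960, running G = 4.469960
t=3: π = [0.1761, 0.1817, 0.2262, 0.2131, 0.2029], E[r] = 1.2574, γ^t·E[r] = 0.916645, running G = 5.386605
t=4: π = [0.1742, 0.1829, 0.2251, 0.2110, 0.2068], E[r] = 1.2444, γ^t·E[r] = 0.816464, running G = 6.203069
t=5: π = [0.1747, 0.1821, 0.2263, 0.2108, 0.2061], E[r] = 1.2394, γ^t·E[r] = 0.731879, running G = 6.934948
t=6: π = [0.1745, 0.1823, 0.2261, 0.2107, 0.2064], E[r] = 1.2387, γ^t·E[r] = 0.658308, running G = 7.593256

G = 7.5933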